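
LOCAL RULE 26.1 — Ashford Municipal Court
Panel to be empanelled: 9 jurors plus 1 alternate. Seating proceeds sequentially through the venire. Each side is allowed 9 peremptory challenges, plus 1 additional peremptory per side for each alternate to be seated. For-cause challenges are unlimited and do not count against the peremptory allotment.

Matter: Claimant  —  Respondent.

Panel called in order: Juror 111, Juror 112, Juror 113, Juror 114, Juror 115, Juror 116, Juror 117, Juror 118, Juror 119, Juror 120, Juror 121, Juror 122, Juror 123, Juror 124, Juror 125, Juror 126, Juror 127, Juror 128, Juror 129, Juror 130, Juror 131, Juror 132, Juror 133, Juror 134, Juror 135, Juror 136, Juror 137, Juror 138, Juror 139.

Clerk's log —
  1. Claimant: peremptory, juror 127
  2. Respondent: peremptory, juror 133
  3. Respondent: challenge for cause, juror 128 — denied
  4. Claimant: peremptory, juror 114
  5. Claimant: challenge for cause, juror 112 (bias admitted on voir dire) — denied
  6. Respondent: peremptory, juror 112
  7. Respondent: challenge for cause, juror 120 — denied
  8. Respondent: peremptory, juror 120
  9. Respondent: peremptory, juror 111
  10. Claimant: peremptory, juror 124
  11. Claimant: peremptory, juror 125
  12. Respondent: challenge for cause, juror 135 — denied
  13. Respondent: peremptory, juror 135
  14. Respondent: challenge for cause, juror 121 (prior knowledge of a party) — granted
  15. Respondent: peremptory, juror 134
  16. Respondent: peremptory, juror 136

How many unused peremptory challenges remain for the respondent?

3

Respondent allotment: 9 base + 1 × 1 alternate = 10.
Respondent peremptories used: #133, #112, #120, #111, #135, #134, #136 — 7 (for-cause on #128, #120, #135, #121 don't count).
Remaining: 10 − 7 = 3.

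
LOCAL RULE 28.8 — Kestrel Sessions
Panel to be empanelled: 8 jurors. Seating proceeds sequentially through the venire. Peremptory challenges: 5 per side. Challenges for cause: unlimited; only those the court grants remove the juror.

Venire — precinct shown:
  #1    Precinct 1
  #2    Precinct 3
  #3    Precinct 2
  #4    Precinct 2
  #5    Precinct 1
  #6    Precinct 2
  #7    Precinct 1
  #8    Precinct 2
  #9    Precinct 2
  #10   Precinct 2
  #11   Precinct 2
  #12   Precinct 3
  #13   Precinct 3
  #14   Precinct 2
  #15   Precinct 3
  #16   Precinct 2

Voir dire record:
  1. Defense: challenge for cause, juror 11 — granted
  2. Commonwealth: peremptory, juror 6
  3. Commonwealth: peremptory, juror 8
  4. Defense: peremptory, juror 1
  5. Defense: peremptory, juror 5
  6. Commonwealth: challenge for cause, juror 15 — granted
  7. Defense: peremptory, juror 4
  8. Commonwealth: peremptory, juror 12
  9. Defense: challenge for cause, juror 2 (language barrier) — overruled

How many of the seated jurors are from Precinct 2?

Removed: #1, #4, #5, #6, #8, #11, #12, #15.
Seated jurors 1–8: #2, #3, #7, #9, #10, #13, #14, #16.
Of those, in Precinct 2: #3, #9, #10, #14, #16 → 5.

5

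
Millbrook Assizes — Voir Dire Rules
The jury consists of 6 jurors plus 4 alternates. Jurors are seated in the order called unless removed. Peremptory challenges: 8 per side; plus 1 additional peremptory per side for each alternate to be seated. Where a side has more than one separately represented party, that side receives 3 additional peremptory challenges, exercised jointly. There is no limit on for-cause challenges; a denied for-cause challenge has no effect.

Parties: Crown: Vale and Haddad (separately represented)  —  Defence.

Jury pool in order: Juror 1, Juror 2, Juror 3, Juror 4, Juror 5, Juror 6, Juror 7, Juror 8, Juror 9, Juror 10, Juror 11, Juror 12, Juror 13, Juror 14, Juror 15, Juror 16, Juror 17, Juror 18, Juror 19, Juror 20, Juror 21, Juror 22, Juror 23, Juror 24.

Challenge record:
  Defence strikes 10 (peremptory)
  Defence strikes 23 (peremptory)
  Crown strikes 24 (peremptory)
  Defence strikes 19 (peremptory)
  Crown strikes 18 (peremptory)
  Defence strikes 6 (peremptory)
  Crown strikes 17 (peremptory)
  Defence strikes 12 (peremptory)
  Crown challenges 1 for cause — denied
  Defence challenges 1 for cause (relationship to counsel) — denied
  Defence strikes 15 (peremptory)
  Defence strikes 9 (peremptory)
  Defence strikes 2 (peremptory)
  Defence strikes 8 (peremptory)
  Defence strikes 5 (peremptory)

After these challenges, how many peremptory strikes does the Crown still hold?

12

Crown allotment: 8 base + 1 × 4 alternates + 3 multi-party = 15.
Crown peremptories used: #24, #18, #17 — 3 (the for-cause on #1 doesn't count).
Remaining: 15 − 3 = 12.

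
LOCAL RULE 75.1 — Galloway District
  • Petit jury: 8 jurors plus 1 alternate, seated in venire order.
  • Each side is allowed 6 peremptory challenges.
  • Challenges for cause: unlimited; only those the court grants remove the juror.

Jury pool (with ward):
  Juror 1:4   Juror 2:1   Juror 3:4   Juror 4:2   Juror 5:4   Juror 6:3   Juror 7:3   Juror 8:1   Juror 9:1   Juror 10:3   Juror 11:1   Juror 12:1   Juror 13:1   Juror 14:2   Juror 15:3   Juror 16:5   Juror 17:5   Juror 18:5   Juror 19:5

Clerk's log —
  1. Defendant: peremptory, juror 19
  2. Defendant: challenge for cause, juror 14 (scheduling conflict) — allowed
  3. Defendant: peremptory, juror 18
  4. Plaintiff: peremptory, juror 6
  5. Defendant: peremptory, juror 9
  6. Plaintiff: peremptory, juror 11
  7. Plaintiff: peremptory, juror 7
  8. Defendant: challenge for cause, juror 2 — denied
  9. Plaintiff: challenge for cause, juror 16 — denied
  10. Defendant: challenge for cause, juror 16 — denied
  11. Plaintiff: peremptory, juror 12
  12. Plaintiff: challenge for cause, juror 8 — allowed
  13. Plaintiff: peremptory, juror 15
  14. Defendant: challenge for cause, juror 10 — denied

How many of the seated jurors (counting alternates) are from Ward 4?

Removed: #6, #7, #8, #9, #11, #12, #14, #15, #18, #19.
Seated (9 incl. alternates): #1, #2, #3, #4, #5, #10, #13, #16, #17.
Of those, in Ward 4: #1, #3, #5 → 3.

3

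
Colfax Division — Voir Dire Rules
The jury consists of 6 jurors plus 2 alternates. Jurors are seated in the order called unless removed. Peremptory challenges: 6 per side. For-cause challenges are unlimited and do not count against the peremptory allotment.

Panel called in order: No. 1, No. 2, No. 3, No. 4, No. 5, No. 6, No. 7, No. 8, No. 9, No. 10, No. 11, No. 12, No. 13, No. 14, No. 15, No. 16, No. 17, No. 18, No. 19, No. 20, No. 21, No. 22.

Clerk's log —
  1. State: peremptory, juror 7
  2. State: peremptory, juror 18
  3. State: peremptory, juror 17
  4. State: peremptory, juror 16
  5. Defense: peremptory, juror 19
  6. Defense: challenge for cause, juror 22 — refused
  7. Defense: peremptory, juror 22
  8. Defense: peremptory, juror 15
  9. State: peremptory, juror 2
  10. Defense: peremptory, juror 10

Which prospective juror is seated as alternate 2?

Removed: #2, #7, #10, #15, #16, #17, #18, #19, #22.
Seating in order: seats 1–6 → #1, #3, #4, #5, #6, #8; alternates → #9, #11.
So alternate 2 is #11.

11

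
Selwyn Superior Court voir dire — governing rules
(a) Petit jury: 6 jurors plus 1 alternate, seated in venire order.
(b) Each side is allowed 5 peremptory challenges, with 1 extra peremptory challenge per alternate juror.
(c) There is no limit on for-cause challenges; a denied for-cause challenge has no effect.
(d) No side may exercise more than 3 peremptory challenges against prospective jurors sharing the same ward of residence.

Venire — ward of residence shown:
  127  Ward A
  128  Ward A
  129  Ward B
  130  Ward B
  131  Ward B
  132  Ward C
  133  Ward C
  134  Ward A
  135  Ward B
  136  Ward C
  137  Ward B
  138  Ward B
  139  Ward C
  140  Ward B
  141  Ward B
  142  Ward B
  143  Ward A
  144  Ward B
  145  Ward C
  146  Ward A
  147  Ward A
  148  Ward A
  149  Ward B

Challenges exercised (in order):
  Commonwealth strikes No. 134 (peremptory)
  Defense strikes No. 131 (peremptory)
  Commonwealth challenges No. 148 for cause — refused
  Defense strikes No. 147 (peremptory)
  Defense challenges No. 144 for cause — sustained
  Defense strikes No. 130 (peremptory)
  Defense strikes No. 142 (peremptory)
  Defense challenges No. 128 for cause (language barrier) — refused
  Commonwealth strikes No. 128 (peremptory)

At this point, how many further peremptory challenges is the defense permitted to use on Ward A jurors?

2

Defense peremptories so far: #131, #147, #130, #142 — 4 of 6 used, 2 left overall.
Against Ward A: #147 — 1 used; per-ward cap 3 leaves 2.
Binding limit: min(2, 2) = 2.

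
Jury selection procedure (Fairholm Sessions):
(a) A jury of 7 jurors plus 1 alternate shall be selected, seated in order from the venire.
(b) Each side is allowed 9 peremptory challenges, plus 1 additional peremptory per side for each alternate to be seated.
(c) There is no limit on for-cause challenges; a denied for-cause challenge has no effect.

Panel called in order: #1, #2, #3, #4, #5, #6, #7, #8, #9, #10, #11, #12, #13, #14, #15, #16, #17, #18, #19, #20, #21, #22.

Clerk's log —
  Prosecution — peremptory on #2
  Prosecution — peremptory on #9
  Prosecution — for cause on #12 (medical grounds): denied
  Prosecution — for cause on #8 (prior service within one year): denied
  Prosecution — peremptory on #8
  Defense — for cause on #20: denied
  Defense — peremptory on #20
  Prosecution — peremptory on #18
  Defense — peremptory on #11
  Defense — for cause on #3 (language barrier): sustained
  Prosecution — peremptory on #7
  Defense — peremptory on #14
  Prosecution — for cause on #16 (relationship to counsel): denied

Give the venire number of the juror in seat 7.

13

Removed: #2, #3, #7, #8, #9, #11, #14, #18, #20. (#12, #16 stay — for-cause denied.)
Seating in order: seats 1–7 → #1, #4, #5, #6, #10, #12, #13; alternates → #15.
So seat 7 is #13.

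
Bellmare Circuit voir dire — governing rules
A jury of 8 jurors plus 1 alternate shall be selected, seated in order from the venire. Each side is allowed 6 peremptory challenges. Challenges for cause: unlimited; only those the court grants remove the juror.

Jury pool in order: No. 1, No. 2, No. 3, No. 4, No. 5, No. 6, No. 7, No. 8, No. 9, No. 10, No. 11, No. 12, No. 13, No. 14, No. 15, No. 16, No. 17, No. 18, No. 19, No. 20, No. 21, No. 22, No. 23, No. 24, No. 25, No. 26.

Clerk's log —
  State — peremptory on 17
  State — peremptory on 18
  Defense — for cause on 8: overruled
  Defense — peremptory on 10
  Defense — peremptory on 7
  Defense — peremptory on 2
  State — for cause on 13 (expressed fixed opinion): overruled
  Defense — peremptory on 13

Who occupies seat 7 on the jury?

Removed: #2, #7, #10, #13, #17, #18. (#8 stays — for-cause denied.)
Seating in order: seats 1–8 → #1, #3, #4, #5, #6, #8, #9, #11; alternates → #12.
So seat 7 is #9.

9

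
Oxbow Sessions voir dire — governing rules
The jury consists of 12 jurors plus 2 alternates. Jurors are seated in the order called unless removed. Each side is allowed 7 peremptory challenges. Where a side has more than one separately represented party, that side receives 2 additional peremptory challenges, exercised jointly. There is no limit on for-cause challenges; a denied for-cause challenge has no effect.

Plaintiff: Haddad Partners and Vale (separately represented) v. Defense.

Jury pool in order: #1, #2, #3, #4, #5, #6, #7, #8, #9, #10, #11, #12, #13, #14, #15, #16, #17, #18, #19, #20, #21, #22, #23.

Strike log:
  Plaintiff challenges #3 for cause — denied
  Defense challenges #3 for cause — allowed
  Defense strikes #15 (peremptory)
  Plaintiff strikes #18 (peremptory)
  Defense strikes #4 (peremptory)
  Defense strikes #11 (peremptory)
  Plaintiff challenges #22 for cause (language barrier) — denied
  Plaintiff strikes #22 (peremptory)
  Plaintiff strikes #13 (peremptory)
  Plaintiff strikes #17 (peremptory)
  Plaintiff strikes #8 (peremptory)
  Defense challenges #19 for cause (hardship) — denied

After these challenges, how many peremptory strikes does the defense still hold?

4

Defense allotment: 7.
Defense peremptories used: #15, #4, #11 — 3 (for-cause on #3, #19 don't count).
Remaining: 7 − 3 = 4.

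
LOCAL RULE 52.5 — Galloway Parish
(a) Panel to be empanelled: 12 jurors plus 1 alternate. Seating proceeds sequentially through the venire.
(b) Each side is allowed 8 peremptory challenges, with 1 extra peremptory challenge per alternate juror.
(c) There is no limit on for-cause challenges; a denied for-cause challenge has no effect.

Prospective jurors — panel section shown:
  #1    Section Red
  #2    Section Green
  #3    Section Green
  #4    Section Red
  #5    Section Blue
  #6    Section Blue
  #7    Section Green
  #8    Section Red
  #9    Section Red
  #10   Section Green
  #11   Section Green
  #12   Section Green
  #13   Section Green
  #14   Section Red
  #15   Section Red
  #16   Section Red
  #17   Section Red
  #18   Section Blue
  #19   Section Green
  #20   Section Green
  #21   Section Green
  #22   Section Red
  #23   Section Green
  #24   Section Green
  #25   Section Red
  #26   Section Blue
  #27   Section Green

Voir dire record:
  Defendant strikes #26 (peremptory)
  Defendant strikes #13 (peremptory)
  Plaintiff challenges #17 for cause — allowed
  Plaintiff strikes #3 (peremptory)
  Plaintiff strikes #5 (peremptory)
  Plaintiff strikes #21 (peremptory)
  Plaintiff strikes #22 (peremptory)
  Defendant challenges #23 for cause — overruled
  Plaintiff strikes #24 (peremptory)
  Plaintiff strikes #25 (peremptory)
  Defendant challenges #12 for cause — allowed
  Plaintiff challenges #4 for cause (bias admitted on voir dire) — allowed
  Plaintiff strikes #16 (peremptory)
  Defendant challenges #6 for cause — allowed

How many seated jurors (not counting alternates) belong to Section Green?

Removed: #3, #4, #5, #6, #12, #13, #16, #17, #21, #22, #24, #25, #26.
Seated jurors 1–12: #1, #2, #7, #8, #9, #10, #11, #14, #15, #18, #19, #20 (alternates #23 not counted).
Of those, in Section Green: #2, #7, #10, #11, #19, #20 → 6.

6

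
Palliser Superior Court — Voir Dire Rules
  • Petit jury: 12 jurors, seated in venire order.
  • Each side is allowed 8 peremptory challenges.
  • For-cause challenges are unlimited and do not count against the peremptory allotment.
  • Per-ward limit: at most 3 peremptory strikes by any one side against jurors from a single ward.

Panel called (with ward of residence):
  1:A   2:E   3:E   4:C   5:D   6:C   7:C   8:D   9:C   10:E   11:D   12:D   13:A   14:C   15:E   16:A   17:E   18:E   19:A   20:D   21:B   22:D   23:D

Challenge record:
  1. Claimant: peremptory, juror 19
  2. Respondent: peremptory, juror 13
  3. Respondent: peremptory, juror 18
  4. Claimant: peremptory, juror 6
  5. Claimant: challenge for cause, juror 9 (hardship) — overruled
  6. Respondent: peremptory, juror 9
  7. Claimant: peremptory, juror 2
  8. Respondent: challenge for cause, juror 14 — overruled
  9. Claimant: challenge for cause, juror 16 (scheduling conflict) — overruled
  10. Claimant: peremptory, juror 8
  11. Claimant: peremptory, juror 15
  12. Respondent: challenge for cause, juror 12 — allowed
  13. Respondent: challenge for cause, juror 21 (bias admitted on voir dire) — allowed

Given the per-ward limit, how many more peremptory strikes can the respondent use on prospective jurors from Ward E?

Respondent peremptories so far: #13, #18, #9 — 3 of 8 used, 5 left overall.
Against Ward E: #18 — 1 used; per-ward cap 3 leaves 2.
Binding limit: min(5, 2) = 2.

2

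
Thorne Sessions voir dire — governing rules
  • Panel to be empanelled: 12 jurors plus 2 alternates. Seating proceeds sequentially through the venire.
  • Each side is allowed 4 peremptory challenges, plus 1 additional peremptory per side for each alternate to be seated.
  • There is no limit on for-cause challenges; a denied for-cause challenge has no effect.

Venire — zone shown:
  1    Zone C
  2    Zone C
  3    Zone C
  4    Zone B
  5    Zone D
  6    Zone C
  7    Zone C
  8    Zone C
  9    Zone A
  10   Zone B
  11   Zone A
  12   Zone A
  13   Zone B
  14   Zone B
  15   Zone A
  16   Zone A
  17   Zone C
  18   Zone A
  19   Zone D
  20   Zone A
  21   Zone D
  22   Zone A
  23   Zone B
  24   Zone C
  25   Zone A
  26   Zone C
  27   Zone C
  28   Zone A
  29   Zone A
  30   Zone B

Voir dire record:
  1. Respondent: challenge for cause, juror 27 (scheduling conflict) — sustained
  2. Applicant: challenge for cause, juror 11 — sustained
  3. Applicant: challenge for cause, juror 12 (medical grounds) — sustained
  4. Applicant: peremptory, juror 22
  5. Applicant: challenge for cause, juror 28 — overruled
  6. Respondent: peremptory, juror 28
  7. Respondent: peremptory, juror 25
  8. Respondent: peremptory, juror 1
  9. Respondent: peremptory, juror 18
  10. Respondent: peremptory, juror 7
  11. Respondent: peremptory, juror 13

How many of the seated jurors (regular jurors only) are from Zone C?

5

Removed: #1, #7, #11, #12, #13, #18, #22, #25, #27, #28.
Seated jurors 1–12: #2, #3, #4, #5, #6, #8, #9, #10, #14, #15, #16, #17 (alternates #19, #20 not counted).
Of those, in Zone C: #2, #3, #6, #8, #17 → 5.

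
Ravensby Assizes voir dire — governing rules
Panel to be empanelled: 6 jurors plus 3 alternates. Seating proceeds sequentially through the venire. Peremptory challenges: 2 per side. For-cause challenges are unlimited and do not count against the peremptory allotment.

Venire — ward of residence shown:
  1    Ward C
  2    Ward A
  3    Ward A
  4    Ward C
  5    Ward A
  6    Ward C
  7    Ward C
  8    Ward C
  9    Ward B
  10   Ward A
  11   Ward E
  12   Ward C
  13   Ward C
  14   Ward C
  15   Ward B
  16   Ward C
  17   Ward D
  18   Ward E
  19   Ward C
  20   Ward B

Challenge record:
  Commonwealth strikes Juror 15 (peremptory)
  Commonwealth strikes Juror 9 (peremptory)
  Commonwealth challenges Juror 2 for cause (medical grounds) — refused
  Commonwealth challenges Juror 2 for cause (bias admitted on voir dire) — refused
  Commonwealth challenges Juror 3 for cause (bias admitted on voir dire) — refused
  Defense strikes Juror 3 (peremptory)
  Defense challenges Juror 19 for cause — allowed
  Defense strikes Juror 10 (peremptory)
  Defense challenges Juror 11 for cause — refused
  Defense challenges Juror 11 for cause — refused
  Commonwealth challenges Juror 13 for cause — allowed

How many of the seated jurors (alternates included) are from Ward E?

1

Removed: #3, #9, #10, #13, #15, #19.
Seated (9 incl. alternates): #1, #2, #4, #5, #6, #7, #8, #11, #12.
Of those, in Ward E: #11 → 1.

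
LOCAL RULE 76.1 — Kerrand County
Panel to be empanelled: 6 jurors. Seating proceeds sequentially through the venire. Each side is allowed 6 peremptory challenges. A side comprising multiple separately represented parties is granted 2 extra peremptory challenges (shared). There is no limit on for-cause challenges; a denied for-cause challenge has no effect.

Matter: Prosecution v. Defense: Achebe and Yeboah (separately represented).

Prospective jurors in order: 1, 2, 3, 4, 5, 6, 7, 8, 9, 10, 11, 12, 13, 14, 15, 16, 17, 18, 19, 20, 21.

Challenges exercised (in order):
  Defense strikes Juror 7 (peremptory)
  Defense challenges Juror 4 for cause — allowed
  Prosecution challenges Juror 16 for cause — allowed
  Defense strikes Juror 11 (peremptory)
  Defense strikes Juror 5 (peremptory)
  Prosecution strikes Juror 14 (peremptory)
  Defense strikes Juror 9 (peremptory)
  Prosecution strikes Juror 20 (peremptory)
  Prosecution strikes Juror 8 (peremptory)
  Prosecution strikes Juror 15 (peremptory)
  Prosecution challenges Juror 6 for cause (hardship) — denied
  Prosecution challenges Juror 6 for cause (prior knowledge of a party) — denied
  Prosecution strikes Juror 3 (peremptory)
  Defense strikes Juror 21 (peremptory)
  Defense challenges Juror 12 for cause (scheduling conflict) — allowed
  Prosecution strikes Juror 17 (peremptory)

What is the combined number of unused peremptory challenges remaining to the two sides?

3

Prosecution allotment: 6. Defense allotment: 6 base + 2 multi-party = 8.
Prosecution peremptories used: #14, #20, #8, #15, #3, #17 — 6 (for-cause on #16, #6, #6 don't count).
Defense peremptories used: #7, #11, #5, #9, #21 — 5 (for-cause on #4, #12 don't count).
Remaining: (6 − 6) + (8 − 5) = 3.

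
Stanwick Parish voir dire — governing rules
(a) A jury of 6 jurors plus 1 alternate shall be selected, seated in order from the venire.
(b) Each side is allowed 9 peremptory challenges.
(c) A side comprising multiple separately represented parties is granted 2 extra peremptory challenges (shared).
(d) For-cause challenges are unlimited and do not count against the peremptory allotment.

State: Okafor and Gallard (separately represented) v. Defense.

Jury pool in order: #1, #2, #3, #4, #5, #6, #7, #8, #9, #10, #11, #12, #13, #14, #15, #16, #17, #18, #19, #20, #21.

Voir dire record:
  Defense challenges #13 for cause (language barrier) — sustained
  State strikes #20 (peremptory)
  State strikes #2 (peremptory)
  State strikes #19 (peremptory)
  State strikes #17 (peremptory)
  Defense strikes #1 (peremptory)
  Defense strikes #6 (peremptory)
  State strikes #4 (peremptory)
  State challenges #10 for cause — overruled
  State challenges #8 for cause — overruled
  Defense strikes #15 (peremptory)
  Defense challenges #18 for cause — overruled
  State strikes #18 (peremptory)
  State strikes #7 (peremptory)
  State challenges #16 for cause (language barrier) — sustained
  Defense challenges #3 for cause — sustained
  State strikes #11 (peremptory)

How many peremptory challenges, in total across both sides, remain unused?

9

State allotment: 9 base + 2 multi-party = 11. Defense allotment: 9.
State peremptories used: #20, #2, #19, #17, #4, #18, #7, #11 — 8 (for-cause on #10, #8, #16 don't count).
Defense peremptories used: #1, #6, #15 — 3 (for-cause on #13, #18, #3 don't count).
Remaining: (11 − 8) + (9 − 3) = 9.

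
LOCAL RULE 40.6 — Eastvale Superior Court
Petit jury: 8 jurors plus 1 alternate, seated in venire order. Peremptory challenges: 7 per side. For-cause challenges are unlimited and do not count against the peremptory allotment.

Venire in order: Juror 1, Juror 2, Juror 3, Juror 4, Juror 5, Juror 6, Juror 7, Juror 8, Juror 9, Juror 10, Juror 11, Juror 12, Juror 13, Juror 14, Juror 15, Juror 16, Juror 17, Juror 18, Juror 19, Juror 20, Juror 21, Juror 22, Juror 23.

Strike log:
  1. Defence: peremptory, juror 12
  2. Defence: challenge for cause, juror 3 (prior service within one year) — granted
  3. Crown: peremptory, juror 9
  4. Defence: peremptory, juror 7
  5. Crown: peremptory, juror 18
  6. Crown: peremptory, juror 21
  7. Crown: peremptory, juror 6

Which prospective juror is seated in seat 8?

13

Removed: #3, #6, #7, #9, #12, #18, #21.
Filling seats in venire order through position 8: #1, #2, #4, #5, #8, #10, #11, #13.
So seat 8 is #13.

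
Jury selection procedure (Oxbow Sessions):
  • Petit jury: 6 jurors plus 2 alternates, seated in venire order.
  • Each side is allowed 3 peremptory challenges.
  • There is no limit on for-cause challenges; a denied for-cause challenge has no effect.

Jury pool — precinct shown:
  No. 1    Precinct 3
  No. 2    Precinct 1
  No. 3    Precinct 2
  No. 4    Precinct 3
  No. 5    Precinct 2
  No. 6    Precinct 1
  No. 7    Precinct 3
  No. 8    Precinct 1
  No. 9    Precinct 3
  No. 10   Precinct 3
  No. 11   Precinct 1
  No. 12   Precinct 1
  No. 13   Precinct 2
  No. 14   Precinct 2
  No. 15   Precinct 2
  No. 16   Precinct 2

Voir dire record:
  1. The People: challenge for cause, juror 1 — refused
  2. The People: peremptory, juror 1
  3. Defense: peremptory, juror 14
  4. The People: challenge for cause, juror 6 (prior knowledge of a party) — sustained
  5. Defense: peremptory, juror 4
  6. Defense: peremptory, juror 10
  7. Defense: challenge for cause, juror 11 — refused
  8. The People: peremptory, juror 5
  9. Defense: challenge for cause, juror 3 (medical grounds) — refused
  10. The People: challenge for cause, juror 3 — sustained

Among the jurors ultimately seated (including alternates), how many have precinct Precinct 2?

Removed: #1, #3, #4, #5, #6, #10, #14.
Seated (8 incl. alternates): #2, #7, #8, #9, #11, #12, #13, #15.
Of those, in Precinct 2: #13, #15 → 2.

2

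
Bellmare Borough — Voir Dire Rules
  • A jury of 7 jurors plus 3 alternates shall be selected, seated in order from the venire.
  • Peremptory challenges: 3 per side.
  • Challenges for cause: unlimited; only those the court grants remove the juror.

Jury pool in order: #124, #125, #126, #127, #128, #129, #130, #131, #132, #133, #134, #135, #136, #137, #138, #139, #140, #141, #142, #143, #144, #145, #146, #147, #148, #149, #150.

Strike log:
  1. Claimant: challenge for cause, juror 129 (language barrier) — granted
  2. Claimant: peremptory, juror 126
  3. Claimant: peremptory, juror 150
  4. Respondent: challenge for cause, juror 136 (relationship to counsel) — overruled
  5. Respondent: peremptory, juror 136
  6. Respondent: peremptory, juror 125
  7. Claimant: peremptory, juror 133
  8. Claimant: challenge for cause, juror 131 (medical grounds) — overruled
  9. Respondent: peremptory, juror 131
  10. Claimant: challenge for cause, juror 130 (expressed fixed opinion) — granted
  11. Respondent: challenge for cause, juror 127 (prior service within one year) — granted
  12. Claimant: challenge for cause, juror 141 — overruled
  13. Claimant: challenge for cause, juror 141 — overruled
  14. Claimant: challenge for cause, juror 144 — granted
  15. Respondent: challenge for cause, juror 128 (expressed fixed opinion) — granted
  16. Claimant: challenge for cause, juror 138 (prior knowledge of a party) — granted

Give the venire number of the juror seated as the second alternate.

Removed: #125, #126, #127, #128, #129, #130, #131, #133, #136, #138, #144, #150. (#141 stays — for-cause denied.)
Seating in order: seats 1–7 → #124, #132, #134, #135, #137, #139, #140; alternates → #141, #142, #143.
So alternate 2 is #142.

142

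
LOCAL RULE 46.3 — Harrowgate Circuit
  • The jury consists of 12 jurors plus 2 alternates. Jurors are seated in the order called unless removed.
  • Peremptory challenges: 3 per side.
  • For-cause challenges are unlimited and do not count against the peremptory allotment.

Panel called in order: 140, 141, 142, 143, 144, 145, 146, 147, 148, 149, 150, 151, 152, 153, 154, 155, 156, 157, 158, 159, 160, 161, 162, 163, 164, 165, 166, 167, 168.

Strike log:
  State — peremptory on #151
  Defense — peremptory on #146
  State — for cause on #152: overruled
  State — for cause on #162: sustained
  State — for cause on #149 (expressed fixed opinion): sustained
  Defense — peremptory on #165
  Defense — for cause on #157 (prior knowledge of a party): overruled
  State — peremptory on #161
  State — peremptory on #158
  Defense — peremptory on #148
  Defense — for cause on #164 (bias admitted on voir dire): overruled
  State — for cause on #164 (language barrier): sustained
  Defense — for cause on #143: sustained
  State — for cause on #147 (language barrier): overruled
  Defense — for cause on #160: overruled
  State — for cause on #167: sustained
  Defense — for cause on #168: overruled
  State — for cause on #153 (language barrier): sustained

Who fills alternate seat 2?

Removed: #143, #146, #148, #149, #151, #153, #158, #161, #162, #164, #165, #167. (#147, #152, #157, #160, #168 stay — for-cause denied.)
Filling seats in venire order through position 14: #140, #141, #142, #144, #145, #147, #150, #152, #154, #155, #156, #157, #159, #160.
So alternate 2 is #160.

160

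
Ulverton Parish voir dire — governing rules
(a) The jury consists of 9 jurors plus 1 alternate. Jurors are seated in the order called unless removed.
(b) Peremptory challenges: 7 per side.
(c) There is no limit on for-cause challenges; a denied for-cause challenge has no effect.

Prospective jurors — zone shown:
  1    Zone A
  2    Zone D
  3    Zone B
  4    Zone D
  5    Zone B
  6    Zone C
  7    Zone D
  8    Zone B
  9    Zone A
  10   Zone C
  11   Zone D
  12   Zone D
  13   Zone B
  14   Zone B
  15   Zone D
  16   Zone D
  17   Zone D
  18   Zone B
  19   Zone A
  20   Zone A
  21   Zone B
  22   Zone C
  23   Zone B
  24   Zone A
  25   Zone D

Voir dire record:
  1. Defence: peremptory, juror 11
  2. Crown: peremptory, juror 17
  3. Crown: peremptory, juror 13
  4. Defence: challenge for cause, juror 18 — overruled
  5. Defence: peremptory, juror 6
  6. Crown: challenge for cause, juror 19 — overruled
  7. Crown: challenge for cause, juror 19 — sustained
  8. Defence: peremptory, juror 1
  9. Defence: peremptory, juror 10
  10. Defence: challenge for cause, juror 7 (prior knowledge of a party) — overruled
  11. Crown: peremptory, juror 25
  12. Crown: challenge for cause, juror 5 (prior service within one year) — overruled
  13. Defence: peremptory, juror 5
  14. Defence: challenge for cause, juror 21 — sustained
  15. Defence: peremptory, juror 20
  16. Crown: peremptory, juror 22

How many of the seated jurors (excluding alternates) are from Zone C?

0

Removed: #1, #5, #6, #10, #11, #13, #17, #19, #20, #21, #22, #25.
Seated jurors 1–9: #2, #3, #4, #7, #8, #9, #12, #14, #15 (alternates #16 not counted).
None of those are in Zone C → 0.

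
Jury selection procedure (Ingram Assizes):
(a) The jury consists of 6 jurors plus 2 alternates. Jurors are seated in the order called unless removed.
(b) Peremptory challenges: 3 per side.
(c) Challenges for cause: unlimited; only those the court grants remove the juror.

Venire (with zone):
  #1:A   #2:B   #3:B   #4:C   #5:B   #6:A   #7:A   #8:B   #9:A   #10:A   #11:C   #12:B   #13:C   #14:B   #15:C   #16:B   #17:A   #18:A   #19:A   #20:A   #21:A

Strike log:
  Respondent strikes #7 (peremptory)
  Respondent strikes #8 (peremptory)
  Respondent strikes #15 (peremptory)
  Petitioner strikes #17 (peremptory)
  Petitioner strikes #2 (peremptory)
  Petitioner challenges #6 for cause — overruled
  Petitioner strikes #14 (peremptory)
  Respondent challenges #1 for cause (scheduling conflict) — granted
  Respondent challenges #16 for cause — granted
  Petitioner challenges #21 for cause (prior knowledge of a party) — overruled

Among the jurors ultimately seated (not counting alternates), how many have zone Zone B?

2

Removed: #1, #2, #7, #8, #14, #15, #16, #17.
Seated jurors 1–6: #3, #4, #5, #6, #9, #10 (alternates #11, #12 not counted).
Of those, in Zone B: #3, #5 → 2.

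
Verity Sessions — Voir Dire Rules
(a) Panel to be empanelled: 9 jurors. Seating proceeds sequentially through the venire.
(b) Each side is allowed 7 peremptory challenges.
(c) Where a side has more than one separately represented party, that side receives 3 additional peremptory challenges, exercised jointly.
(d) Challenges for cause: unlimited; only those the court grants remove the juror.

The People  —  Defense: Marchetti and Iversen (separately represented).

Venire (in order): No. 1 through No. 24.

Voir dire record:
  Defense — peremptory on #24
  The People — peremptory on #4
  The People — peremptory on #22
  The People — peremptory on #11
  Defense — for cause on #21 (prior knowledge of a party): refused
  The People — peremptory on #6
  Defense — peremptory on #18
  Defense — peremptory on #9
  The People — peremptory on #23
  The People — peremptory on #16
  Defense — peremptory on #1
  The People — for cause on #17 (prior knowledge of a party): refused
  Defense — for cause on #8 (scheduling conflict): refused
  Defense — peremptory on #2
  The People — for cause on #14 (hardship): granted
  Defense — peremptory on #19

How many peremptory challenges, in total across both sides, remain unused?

5

The People allotment: 7. Defense allotment: 7 base + 3 multi-party = 10.
The People peremptories used: #4, #22, #11, #6, #23, #16 — 6 (for-cause on #17, #14 don't count).
Defense peremptories used: #24, #18, #9, #1, #2, #19 — 6 (for-cause on #21, #8 don't count).
Remaining: (7 − 6) + (10 − 6) = 5.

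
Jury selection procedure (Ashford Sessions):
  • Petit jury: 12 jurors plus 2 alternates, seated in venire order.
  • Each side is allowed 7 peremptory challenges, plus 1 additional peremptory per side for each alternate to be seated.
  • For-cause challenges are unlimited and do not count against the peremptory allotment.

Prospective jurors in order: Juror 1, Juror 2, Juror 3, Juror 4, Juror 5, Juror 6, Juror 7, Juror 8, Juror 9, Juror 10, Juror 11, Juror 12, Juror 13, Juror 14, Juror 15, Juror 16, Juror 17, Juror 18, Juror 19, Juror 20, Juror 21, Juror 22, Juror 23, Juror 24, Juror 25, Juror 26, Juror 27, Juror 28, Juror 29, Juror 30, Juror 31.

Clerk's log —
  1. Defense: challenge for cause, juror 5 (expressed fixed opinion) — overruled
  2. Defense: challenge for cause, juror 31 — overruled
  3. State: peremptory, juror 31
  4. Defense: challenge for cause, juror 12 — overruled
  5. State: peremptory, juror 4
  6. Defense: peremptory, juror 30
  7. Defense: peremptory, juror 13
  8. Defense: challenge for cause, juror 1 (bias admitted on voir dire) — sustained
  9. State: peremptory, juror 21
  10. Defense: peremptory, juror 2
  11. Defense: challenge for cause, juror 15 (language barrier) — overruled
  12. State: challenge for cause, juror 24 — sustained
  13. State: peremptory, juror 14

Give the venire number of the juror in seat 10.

Removed: #1, #2, #4, #13, #14, #21, #24, #30, #31. (#5, #12, #15 stay — for-cause denied.)
Seating in order: seats 1–12 → #3, #5, #6, #7, #8, #9, #10, #11, #12, #15, #16, #17; alternates → #18, #19.
So seat 10 is #15.

15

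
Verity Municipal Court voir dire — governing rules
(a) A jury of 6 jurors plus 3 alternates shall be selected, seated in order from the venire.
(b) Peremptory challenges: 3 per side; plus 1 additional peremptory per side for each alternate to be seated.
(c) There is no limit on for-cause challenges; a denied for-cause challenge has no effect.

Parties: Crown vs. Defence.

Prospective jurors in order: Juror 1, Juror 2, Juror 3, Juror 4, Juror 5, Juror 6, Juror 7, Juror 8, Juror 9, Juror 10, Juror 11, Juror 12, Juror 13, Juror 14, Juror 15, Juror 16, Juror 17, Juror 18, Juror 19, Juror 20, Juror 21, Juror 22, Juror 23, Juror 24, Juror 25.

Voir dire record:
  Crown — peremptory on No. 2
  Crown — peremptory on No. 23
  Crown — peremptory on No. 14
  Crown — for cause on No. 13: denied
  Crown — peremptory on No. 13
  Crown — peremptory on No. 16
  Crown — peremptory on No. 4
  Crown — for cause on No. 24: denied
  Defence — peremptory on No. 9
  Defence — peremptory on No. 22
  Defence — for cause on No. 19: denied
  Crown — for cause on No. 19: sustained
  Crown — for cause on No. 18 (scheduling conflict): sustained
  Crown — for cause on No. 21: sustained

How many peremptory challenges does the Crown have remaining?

0

Crown allotment: 3 base + 1 × 3 alternates = 6.
Crown peremptories used: #2, #23, #14, #13, #16, #4 — 6 (for-cause on #13, #24, #19, #18, #21 don't count).
Remaining: 6 − 6 = 0.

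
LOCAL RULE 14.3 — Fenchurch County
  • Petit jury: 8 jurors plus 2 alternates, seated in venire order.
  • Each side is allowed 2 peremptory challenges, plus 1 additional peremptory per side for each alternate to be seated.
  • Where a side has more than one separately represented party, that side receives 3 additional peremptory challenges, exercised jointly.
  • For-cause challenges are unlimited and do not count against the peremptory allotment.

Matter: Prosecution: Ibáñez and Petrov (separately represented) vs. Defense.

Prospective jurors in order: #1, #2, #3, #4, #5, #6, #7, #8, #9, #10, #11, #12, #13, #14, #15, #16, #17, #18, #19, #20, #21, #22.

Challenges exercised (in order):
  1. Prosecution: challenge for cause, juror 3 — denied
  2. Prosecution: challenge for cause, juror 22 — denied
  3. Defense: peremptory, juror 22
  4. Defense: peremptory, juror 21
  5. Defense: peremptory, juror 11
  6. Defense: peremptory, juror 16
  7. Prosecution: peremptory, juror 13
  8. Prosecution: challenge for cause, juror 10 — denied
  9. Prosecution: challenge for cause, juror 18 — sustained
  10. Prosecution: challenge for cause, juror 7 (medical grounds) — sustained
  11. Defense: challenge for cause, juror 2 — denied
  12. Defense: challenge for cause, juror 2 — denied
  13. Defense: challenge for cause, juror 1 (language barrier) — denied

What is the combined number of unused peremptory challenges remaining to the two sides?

6

Prosecution allotment: 2 base + 1 × 2 alternates + 3 multi-party = 7. Defense allotment: 2 base + 1 × 2 alternates = 4.
Prosecution peremptories used: #13 — 1 (for-cause on #3, #22, #10, #18, #7 don't count).
Defense peremptories used: #22, #21, #11, #16 — 4 (for-cause on #2, #2, #1 don't count).
Remaining: (7 − 1) + (4 − 4) = 6.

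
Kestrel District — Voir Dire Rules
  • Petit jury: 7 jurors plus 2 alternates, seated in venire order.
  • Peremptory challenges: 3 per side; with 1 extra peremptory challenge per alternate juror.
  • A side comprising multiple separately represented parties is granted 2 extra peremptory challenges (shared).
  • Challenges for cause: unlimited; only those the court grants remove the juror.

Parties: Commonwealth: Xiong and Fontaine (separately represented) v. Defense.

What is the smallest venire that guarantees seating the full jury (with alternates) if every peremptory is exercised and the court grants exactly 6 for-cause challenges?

27

Seats to fill: 7 + 2 alternates = 9.
Peremptories — Commonwealth: 3 + 1×2 + 2 = 7; Defense: 3 + 1×2 = 5; total 12.
For-cause removals: 6.
Minimum venire: 9 + 12 + 6 = 27.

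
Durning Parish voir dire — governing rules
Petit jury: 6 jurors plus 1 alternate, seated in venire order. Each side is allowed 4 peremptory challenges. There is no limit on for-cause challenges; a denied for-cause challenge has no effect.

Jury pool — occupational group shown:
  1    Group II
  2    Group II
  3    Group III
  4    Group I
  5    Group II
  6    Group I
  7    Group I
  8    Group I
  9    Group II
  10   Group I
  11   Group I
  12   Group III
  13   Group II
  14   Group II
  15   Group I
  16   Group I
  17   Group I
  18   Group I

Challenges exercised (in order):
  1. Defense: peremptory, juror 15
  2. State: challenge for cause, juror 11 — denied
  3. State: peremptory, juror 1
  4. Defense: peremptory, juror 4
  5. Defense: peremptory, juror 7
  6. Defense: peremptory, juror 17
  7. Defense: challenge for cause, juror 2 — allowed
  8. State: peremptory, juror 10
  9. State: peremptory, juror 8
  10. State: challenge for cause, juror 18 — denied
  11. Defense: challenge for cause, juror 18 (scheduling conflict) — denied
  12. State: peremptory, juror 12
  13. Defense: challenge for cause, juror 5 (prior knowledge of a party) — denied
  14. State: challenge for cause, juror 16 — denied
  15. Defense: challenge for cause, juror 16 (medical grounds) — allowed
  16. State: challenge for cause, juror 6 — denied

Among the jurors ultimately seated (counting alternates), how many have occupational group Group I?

Removed: #1, #2, #4, #7, #8, #10, #12, #15, #16, #17.
Seated (7 incl. alternates): #3, #5, #6, #9, #11, #13, #14.
Of those, in Group I: #6, #11 → 2.

2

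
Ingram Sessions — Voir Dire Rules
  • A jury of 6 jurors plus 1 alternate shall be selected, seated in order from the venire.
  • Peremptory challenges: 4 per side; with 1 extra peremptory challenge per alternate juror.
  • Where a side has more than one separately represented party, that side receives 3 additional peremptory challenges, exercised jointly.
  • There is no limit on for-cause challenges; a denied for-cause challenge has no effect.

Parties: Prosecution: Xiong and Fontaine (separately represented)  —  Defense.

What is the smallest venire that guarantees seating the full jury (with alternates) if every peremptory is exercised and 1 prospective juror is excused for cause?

Seats to fill: 6 + 1 alternates = 7.
Peremptories — Prosecution: 4 + 1×1 + 3 = 8; Defense: 4 + 1×1 = 5; total 13.
For-cause removals: 1.
Minimum venire: 7 + 13 + 1 = 21.

21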